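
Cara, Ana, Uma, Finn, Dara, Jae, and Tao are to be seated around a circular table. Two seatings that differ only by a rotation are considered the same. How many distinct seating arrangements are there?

Fix one person's seat to break rotational symmetry; the remaining 6 people can be arranged in (6)! = 720 ways.

720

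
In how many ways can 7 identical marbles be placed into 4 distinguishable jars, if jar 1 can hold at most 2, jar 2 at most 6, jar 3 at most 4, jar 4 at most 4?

Ignoring the caps, the number of non-negative solutions to x_1+…+x_4 = 7 is C(10,3) = 120.
Subtract solutions that violate a single cap (substitute x_i' = x_i − (cap_i+1)): x_1 ≥ 3 gives C(7,3) = 35; x_2 ≥ 7 gives C(3,3) = 1; x_3 ≥ 5 gives C(5,3) = 10; x_4 ≥ 5 gives C(5,3) = 10. Together 56.
No two caps can be exceeded simultaneously, so the pair terms are all 0.
By inclusion–exclusion the count is 120 − 56 + 0 = 64.

64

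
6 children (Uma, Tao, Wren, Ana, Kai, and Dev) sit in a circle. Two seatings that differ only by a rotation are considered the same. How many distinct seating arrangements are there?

Seat Uma anywhere (absorbing the rotational symmetry), then permute the other 5: (5)! = 120.

120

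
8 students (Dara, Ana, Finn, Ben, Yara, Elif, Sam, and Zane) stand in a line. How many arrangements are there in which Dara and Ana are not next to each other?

There are 8! = 40320 arrangements in all. If Dara and Ana are adjacent, merging them into one block gives 2·(7)! = 10080 arrangements.
Complementary counting: 40320 − 10080 = 30240.

30240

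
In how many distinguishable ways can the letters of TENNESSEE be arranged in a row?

3780

TENNESSEE has 9 letters with E appearing 4 times, N appearing twice, and S appearing twice.
Dividing 9! = 362880 by 4!·2!·2! = 96 for the repeated letters gives 3780.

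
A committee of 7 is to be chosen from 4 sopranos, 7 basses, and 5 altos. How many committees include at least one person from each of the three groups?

With no constraint there are C(16,7) = 11440 possible selections.
Selections missing a whole group: no sopranos → C(12,7) = 792; no basses → C(9,7) = 36; no altos → C(11,7) = 330.
Add back selections omitting two groups (i.e. drawn from a single group): C(4,7) + C(7,7) + C(5,7) = 1.
By inclusion–exclusion: 11440 − 1158 + 1 = 10283.

10283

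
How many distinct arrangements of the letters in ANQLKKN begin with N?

360

With the first slot taken by N, it remains to arrange the other 6 letters (AQLKKN).
Those 6 letters have K appearing twice, giving (6)!/(2!) = 360.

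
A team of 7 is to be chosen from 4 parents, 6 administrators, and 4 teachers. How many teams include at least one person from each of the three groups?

Unrestricted: C(14,7) = 3432 ways to pick any 7 of the 14.
Selections missing a whole group: no parents → C(10,7) = 120; no administrators → C(8,7) = 8; no teachers → C(10,7) = 120.
Add back selections omitting two groups (i.e. drawn from a single group): C(4,7) + C(6,7) + C(4,7) = 0.
By inclusion–exclusion: 3432 − 248 + 0 = 3184.

3184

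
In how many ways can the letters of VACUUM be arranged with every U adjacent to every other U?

120

Treat the 2 copies of U as a single block. The multiset to arrange is then {UU, A, C, M, V}, 5 items in all.
All 5 items are distinct, so there are (5)! = 120 arrangements.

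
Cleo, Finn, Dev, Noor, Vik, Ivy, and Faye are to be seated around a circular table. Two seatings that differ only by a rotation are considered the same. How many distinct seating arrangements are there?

720

Seat Cleo anywhere (absorbing the rotational symmetry), then permute the other 6: (6)! = 720.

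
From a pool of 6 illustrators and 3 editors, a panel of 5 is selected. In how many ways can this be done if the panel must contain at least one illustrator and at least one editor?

120

Unrestricted: C(9,5) = 126 ways to pick any 5 of the 9.
Subtract selections that omit an entire group: no illustrators → C(3,5) = 0; no editors → C(6,5) = 6.
Both groups omitted at once is impossible, so 126 − 6 = 120.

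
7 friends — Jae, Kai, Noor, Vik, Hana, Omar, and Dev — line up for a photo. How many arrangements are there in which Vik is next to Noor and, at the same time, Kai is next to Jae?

Treat {Vik,Noor} as one block (2 orders) and {Kai,Jae} as another (2 orders).
That leaves 5 units to arrange: 2 × 2 × 5! = 4 × 120 = 480.

480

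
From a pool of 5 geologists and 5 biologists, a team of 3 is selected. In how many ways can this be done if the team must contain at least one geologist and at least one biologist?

100

Unrestricted: C(10,3) = 120 ways to pick any 3 of the 10.
Subtract selections that omit an entire group: no geologists → C(5,3) = 10; no biologists → C(5,3) = 10.
Both groups omitted at once is impossible, so 120 − 20 = 100.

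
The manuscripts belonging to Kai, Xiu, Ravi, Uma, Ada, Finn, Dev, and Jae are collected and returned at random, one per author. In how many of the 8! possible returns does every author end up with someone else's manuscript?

14833

Let Aᵢ be the assignments in which author i gets their own manuscript. We want the size of the complement of A₁∪…∪A_8.
By inclusion–exclusion this is Σ_{j=0}^{8} (−1)^j C(8,j)·(8−j)!.
Computing: 40320 − 40320 + 20160 − 6720 + 1680 − 336 + 56 − 8 + 1 = 14833.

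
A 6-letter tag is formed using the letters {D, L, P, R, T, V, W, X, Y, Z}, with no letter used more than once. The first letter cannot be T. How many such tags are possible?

136080

The first letter has 10−1 = 9 choices (anything except T).
The remaining 5 letters are filled from the other 9 symbols without repetition: 9 × 8 × 7 × 6 × 5 = 15120.
Total: 9 × 15120 = 136080.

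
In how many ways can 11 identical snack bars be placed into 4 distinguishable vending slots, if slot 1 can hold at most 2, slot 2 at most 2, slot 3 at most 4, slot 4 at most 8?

Without the upper bounds there are C(14,3) = 364 ways to split 11 among 4 vending slots.
Subtract solutions that violate a single cap (substitute x_i' = x_i − (cap_i+1)): x_1 ≥ 3 gives C(11,3) = 165; x_2 ≥ 3 gives C(11,3) = 165; x_3 ≥ 5 gives C(9,3) = 84; x_4 ≥ 9 gives C(5,3) = 10. Together 424.
Add back pairs where two caps are both exceeded: 56 + 20 + 0 + 20 + 0 + 0 = 96.
Subtract triples: 1 + 0 + 0 + 0 = 1.
By inclusion–exclusion the count is 364 − 424 + 96 − 1 = 35.

35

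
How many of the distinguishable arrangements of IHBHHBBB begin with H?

Fix H in the first position and arrange the remaining 7 letters.
Those 7 letters have B appearing 4 times and H appearing twice, giving (7)!/(4!·2!) = 105.

105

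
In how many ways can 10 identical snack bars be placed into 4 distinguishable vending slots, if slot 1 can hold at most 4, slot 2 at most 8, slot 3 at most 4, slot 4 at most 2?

Ignoring the caps, the number of non-negative solutions to x_1+…+x_4 = 10 is C(13,3) = 286.
Subtract solutions that violate a single cap (substitute x_i' = x_i − (cap_i+1)): x_1 ≥ 5 gives C(8,3) = 56; x_2 ≥ 9 gives C(4,3) = 4; x_3 ≥ 5 gives C(8,3) = 56; x_4 ≥ 3 gives C(10,3) = 120. Together 236.
Add back pairs where two caps are both exceeded: 0 + 1 + 10 + 0 + 0 + 10 = 21.
By inclusion–exclusion the count is 286 − 236 + 21 = 71.

71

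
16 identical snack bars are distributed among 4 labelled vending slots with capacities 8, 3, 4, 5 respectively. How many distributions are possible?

Without the upper bounds there are C(19,3) = 969 ways to split 16 among 4 vending slots.
Subtract solutions that violate a single cap (substitute x_i' = x_i − (cap_i+1)): x_1 ≥ 9 gives C(10,3) = 120; x_2 ≥ 4 gives C(15,3) = 455; x_3 ≥ 5 gives C(14,3) = 364; x_4 ≥ 6 gives C(13,3) = 286. Together 1225.
Add back pairs where two caps are both exceeded: 20 + 10 + 4 + 120 + 84 + 56 = 294.
Subtract triples: 0 + 0 + 0 + 4 = 4.
By inclusion–exclusion the count is 969 − 1225 + 294 − 4 = 34.

34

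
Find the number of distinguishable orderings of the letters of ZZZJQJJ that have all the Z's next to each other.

Treat the 3 copies of Z as a single block. The multiset to arrange is then {ZZZ, J, J, J, Q}, 5 items in all.
That gives (5)!/(3!) = 20 arrangements.

20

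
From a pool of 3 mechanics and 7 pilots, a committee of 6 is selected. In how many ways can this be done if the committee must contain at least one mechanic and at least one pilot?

203

Unrestricted: C(10,6) = 210 ways to pick any 6 of the 10.
Selections missing a whole group: no mechanics → C(7,6) = 7; no pilots → C(3,6) = 0.
Both groups omitted at once is impossible, so 210 − 7 = 203.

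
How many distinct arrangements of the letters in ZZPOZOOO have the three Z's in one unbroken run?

Treat the 3 copies of Z as a single block. The multiset to arrange is then {ZZZ, O, O, O, O, P}, 6 items in all.
That gives (6)!/(4!) = 30 arrangements.

30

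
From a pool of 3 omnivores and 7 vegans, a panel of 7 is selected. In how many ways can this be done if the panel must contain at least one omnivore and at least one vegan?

Total 7-person selections from all 10: C(10,7) = 120.
Selections missing a whole group: no omnivores → C(7,7) = 1; no vegans → C(3,7) = 0.
Both groups omitted at once is impossible, so 120 − 1 = 119.

119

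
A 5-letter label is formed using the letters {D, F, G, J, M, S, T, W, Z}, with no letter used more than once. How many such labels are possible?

This is a permutation of 5 out of 9: P(9,5) = 9!/4!.
That product is 9 × 8 × 7 × 6 × 5 = 15120.

15120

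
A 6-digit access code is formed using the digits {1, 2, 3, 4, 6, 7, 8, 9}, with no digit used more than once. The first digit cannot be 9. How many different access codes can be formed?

17640

The first digit has 8−1 = 7 choices (anything except 9).
The remaining 5 digits are filled from the other 7 symbols without repetition: 7 × 6 × 5 × 4 × 3 = 2520.
Total: 7 × 2520 = 17640.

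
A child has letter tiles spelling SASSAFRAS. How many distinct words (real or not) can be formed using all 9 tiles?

2520

Letter multiplicities in SASSAFRAS: A×3, F×1, R×1, S×4.
Dividing 9! = 362880 by 4!·3! = 144 for the repeated letters gives 2520.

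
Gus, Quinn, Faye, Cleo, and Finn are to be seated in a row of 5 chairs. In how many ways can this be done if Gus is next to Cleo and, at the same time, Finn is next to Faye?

24

Treat {Gus,Cleo} as one block (2 orders) and {Finn,Faye} as another (2 orders).
That leaves 3 units to arrange: 2 × 2 × 3! = 4 × 6 = 24.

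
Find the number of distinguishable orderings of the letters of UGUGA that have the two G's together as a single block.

Treat the 2 copies of G as a single block. The multiset to arrange is then {GG, A, U, U}, 4 items in all.
That gives (4)!/(2!) = 12 arrangements.

12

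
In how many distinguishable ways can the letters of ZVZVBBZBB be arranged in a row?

1260

The 9 letters of ZVZVBBZBB have repeats: B appearing 4 times, V appearing twice, and Z appearing 3 times.
The number of distinct arrangements is 9!/(4!·3!·2!) = 362880/288 = 1260.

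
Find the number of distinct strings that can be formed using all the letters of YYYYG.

5

Letter multiplicities in YYYYG: G×1, Y×4.
Dividing 5! = 120 by 4! = 24 for the repeated letters gives 5.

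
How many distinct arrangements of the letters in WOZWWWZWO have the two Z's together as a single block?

168

Treat the 2 copies of Z as a single block. The multiset to arrange is then {ZZ, O, O, W, W, W, W, W}, 8 items in all.
That gives (8)!/(5!·2!) = 168 arrangements.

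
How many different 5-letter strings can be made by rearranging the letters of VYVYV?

10

Letter multiplicities in VYVYV: V×3, Y×2.
The number of distinct arrangements is 5!/(3!·2!) = 120/12 = 10.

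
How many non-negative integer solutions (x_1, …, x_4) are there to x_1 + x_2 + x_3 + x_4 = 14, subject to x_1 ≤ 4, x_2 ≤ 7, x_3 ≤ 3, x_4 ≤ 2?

Ignoring the caps, the number of non-negative solutions to x_1+…+x_4 = 14 is C(17,3) = 680.
Subtract solutions that violate a single cap (substitute x_i' = x_i − (cap_i+1)): x_1 ≥ 5 gives C(12,3) = 220; x_2 ≥ 8 gives C(9,3) = 84; x_3 ≥ 4 gives C(13,3) = 286; x_4 ≥ 3 gives C(14,3) = 364. Together 954.
Add back pairs where two caps are both exceeded: 4 + 56 + 84 + 10 + 20 + 120 = 294.
Subtract triples: 0 + 0 + 10 + 0 = 10.
By inclusion–exclusion the count is 680 − 954 + 294 − 10 = 10.

10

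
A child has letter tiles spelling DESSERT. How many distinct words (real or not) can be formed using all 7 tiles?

Letter multiplicities in DESSERT: D×1, E×2, R×1, S×2, T×1.
Dividing 7! = 5040 by 2!·2! = 4 for the repeated letters gives 1260.

1260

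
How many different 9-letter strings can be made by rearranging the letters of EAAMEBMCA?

EAAMEBMCA has 9 letters with A appearing 3 times, E appearing twice, and M appearing twice.
So there are 9! / (3!·2!·2!) = 15120 distinguishable arrangements.

15120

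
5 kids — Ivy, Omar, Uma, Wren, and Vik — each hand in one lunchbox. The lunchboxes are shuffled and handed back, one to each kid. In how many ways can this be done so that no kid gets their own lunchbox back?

44

Count assignments avoiding every fixed point. For any j of the 5 kids fixed to their own lunchbox, the other 5−j can be arranged in (5−j)! ways.
By inclusion–exclusion this is Σ_{j=0}^{5} (−1)^j C(5,j)·(5−j)!.
Computing: 120 − 120 + 60 − 20 + 5 − 1 = 44.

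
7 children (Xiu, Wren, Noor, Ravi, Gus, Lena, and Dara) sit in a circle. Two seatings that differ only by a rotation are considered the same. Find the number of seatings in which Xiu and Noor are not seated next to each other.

480

Without the restriction there are (6)! = 720 seatings.
Those with Xiu next to Noor: fuse the pair into one unit and seat 6 units around a circle — 2·(5)! = 240.
Subtracting, 720 − 240 = 480.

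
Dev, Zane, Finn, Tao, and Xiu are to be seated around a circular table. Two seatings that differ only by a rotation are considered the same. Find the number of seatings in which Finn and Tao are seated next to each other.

Treat {Finn, Tao} as one unit (2 internal orders) and seat the resulting 4 units around the table: (3)! circular arrangements.
So 2 × (3)! = 2 × 6 = 12.

12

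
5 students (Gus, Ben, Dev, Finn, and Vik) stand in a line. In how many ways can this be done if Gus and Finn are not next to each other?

There are 5! = 120 arrangements in all. If Gus and Finn are adjacent, merging them into one block gives 2·(4)! = 48 arrangements.
Complementary counting: 120 − 48 = 72.

72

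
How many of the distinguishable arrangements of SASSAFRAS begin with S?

1120

With the first slot taken by S, it remains to arrange the other 8 letters (ASSAFRAS).
Those 8 letters have A appearing 3 times and S appearing 3 times, giving (8)!/(3!·3!) = 1120.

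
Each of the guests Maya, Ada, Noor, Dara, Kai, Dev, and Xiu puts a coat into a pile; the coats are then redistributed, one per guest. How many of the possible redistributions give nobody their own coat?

1854

Let Aᵢ be the assignments in which guest i gets their own coat. We want the size of the complement of A₁∪…∪A_7.
By inclusion–exclusion this is Σ_{j=0}^{7} (−1)^j C(7,j)·(7−j)!.
Computing: 5040 − 5040 + 2520 − 840 + 210 − 42 + 7 − 1 = 1854.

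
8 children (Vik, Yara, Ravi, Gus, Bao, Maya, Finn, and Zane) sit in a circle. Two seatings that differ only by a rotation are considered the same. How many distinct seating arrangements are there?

Around a circle, 8 distinct people have 8!/8 = (7)! = 5040 rotationally distinct seatings.

5040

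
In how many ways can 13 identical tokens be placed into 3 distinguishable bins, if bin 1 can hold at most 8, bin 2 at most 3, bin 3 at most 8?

22

Ignoring the caps, the number of non-negative solutions to x_1+…+x_3 = 13 is C(15,2) = 105.
Subtract solutions that violate a single cap (substitute x_i' = x_i − (cap_i+1)): x_1 ≥ 9 gives C(6,2) = 15; x_2 ≥ 4 gives C(11,2) = 55; x_3 ≥ 9 gives C(6,2) = 15. Together 85.
Add back pairs where two caps are both exceeded: 1 + 0 + 1 = 2.
By inclusion–exclusion the count is 105 − 85 + 2 = 22.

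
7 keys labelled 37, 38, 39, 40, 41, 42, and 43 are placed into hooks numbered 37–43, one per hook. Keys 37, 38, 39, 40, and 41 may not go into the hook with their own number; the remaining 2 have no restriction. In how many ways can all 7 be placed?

Let Aᵢ (for 37 ≤ i ≤ 41) be the placements that put key i in its forbidden hook. Any j of these fix j positions, leaving (7−j)! ways to fill the rest, and there are C(5,j) ways to pick which j.
By inclusion–exclusion, the number of valid placements is Σ_{j=0}^{5} (−1)^j C(5,j)·(7−j)!.
Computing: 5040 − 3600 + 1200 − 240 + 30 − 2 = 2428.

2428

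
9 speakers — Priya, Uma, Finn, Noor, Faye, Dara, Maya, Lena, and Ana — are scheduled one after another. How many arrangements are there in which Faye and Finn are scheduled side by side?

Glue Faye and Finn into one block (2 internal orders), leaving 8 units to arrange in a row.
That gives 2 × 8! = 2 × 40320 = 80640.

80640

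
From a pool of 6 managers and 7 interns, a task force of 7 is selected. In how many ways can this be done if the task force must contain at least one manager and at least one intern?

1715

Unrestricted: C(13,7) = 1716 ways to pick any 7 of the 13.
Subtract selections that omit an entire group: no managers → C(7,7) = 1; no interns → C(6,7) = 0.
Both groups omitted at once is impossible, so 1716 − 1 = 1715.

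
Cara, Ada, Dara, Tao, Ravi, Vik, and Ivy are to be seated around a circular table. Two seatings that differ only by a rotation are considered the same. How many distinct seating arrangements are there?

720

Fix one person's seat to break rotational symmetry; the remaining 6 people can be arranged in (6)! = 720 ways.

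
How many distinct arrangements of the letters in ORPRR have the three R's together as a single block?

Treat the 3 copies of R as a single block. The multiset to arrange is then {RRR, O, P}, 3 items in all.
All 3 items are distinct, so there are (3)! = 6 arrangements.

6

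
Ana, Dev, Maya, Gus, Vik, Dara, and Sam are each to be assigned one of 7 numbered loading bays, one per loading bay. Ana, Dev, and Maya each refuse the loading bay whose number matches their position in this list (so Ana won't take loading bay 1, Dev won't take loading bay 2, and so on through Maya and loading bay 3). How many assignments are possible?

3216

Let Aᵢ (for i ∈ {1, 2, 3}) be the placements that put person i in their forbidden loading bay. Any j of these fix j positions, leaving (7−j)! ways to fill the rest, and there are C(3,j) ways to pick which j.
By inclusion–exclusion, the number of valid placements is Σ_{j=0}^{3} (−1)^j C(3,j)·(7−j)!.
Computing: 5040 − 2160 + 360 − 24 = 3216.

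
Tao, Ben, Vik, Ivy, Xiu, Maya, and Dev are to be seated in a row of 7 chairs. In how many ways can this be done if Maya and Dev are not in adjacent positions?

3600

There are 7! = 5040 arrangements in all. If Maya and Dev are adjacent, merging them into one block gives 2·(6)! = 1440 arrangements.
So 5040 − 1440 = 3600 arrangements keep them apart.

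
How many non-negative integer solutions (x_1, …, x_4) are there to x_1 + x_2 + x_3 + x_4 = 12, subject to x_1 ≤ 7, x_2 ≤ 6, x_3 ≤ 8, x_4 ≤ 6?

288

By stars and bars, unrestricted non-negative solutions to x_1+…+x_4 = 12 number C(12+3,3) = 455.
Subtract solutions that violate a single cap (substitute x_i' = x_i − (cap_i+1)): x_1 ≥ 8 gives C(7,3) = 35; x_2 ≥ 7 gives C(8,3) = 56; x_3 ≥ 9 gives C(6,3) = 20; x_4 ≥ 7 gives C(8,3) = 56. Together 167.
No two caps can be exceeded simultaneously, so the pair terms are all 0.
By inclusion–exclusion the count is 455 − 167 + 0 = 288.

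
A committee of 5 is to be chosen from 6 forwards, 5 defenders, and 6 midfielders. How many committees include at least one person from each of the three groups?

Unrestricted: C(17,5) = 6188 ways to pick any 5 of the 17.
Subtract selections that omit an entire group: no forwards → C(11,5) = 462; no defenders → C(12,5) = 792; no midfielders → C(11,5) = 462.
Add back selections omitting two groups (i.e. drawn from a single group): C(6,5) + C(5,5) + C(6,5) = 13.
By inclusion–exclusion: 6188 − 1716 + 13 = 4485.

4485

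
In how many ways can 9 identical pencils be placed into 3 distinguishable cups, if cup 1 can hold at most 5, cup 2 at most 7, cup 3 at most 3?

21

Ignoring the caps, the number of non-negative solutions to x_1+…+x_3 = 9 is C(11,2) = 55.
Subtract solutions that violate a single cap (substitute x_i' = x_i − (cap_i+1)): x_1 ≥ 6 gives C(5,2) = 10; x_2 ≥ 8 gives C(3,2) = 3; x_3 ≥ 4 gives C(7,2) = 21. Together 34.
No two caps can be exceeded simultaneously, so the pair terms are all 0.
By inclusion–exclusion the count is 55 − 34 + 0 = 21.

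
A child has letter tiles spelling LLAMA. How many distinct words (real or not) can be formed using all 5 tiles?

30

Letter multiplicities in LLAMA: A×2, L×2, M×1.
The number of distinct arrangements is 5!/(2!·2!) = 120/4 = 30.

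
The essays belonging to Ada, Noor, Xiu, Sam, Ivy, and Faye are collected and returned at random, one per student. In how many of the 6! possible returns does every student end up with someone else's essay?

265

Let Aᵢ be the assignments in which student i gets their own essay. We want the size of the complement of A₁∪…∪A_6.
By inclusion–exclusion this is Σ_{j=0}^{6} (−1)^j C(6,j)·(6−j)!.
Computing: 720 − 720 + 360 − 120 + 30 − 6 + 1 = 265.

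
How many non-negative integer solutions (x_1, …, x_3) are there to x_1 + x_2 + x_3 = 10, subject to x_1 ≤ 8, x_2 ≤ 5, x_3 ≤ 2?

15

Ignoring the caps, the number of non-negative solutions to x_1+…+x_3 = 10 is C(12,2) = 66.
Subtract solutions that violate a single cap (substitute x_i' = x_i − (cap_i+1)): x_1 ≥ 9 gives C(3,2) = 3; x_2 ≥ 6 gives C(6,2) = 15; x_3 ≥ 3 gives C(9,2) = 36. Together 54.
Add back pairs where two caps are both exceeded: 0 + 0 + 3 = 3.
By inclusion–exclusion the count is 66 − 54 + 3 = 15.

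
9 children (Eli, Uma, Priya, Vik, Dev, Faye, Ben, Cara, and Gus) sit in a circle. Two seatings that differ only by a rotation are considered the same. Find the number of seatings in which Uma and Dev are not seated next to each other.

30240

All circular seatings of 9 people number (8)! = 40320.
Those with Uma next to Dev: fuse the pair into one unit and seat 8 units around a circle — 2·(7)! = 10080.
Subtracting, 40320 − 10080 = 30240.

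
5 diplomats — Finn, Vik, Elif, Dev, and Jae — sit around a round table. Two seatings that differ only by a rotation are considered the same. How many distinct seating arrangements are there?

24

Seat Finn anywhere (absorbing the rotational symmetry), then permute the other 4: (4)! = 24.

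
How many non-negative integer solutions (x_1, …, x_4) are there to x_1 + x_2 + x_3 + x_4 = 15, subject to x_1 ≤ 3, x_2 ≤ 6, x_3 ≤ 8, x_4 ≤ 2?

30

Without the upper bounds there are C(18,3) = 816 ways to split 15 among 4 variables.
Subtract solutions that violate a single cap (substitute x_i' = x_i − (cap_i+1)): x_1 ≥ 4 gives C(14,3) = 364; x_2 ≥ 7 gives C(11,3) = 165; x_3 ≥ 9 gives C(9,3) = 84; x_4 ≥ 3 gives C(15,3) = 455. Together 1068.
Add back pairs where two caps are both exceeded: 35 + 10 + 165 + 0 + 56 + 20 = 286.
Subtract triples: 0 + 4 + 0 + 0 = 4.
By inclusion–exclusion the count is 816 − 1068 + 286 − 4 = 30.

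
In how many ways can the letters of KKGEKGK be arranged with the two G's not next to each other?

75

Total arrangements of KKGEKGK: 7!/(4!·2!) = 105.
If the two G's are adjacent, glue them into one block, leaving 6 items to arrange: (6)!/(4!) = 30 ways.
Hence 105 − 30 = 75.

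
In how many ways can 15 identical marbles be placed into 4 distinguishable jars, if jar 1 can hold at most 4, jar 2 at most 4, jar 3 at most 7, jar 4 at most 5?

54

Without the upper bounds there are C(18,3) = 816 ways to split 15 among 4 jars.
Subtract solutions that violate a single cap (substitute x_i' = x_i − (cap_i+1)): x_1 ≥ 5 gives C(13,3) = 286; x_2 ≥ 5 gives C(13,3) = 286; x_3 ≥ 8 gives C(10,3) = 120; x_4 ≥ 6 gives C(12,3) = 220. Together 912.
Add back pairs where two caps are both exceeded: 56 + 10 + 35 + 10 + 35 + 4 = 150.
By inclusion–exclusion the count is 816 − 912 + 150 = 54.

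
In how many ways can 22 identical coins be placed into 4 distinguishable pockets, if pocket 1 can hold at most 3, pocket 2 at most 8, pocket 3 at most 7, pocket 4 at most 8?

34

Without the upper bounds there are C(25,3) = 2300 ways to split 22 among 4 pockets.
Subtract solutions that violate a single cap (substitute x_i' = x_i − (cap_i+1)): x_1 ≥ 4 gives C(21,3) = 1330; x_2 ≥ 9 gives C(16,3) = 560; x_3 ≥ 8 gives C(17,3) = 680; x_4 ≥ 9 gives C(16,3) = 560. Together 3130.
Add back pairs where two caps are both exceeded: 220 + 286 + 220 + 56 + 35 + 56 = 873.
Subtract triples: 4 + 1 + 4 + 0 = 9.
By inclusion–exclusion the count is 2300 − 3130 + 873 − 9 = 34.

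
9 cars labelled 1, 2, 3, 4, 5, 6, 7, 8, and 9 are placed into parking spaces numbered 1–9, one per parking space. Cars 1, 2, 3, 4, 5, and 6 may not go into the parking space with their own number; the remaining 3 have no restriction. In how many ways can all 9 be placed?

Let Aᵢ (for 1 ≤ i ≤ 6) be the placements that put car i in its forbidden parking space. Any j of these fix j positions, leaving (9−j)! ways to fill the rest, and there are C(6,j) ways to pick which j.
By inclusion–exclusion, the number of valid placements is Σ_{j=0}^{6} (−1)^j C(6,j)·(9−j)!.
Computing: 362880 − 241920 + 75600 − 14400 + 1800 − 144 + 6 = 183822.

183822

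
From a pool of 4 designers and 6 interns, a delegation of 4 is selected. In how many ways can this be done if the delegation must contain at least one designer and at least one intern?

194

Total 4-person selections from all 10: C(10,4) = 210.
Subtract selections that omit an entire group: no designers → C(6,4) = 15; no interns → C(4,4) = 1.
Both groups omitted at once is impossible, so 210 − 16 = 194.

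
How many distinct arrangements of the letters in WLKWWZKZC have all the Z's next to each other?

3360

Treat the 2 copies of Z as a single block. The multiset to arrange is then {ZZ, C, K, K, L, W, W, W}, 8 items in all.
That gives (8)!/(3!·2!) = 3360 arrangements.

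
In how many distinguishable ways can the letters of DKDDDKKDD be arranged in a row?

DKDDDKKDD has 9 letters with D appearing 6 times and K appearing 3 times.
Dividing 9! = 362880 by 6!·3! = 4320 for the repeated letters gives 84.

84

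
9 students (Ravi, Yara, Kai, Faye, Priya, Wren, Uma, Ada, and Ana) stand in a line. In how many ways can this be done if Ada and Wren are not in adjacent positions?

282240

There are 9! = 362880 arrangements in all. If Ada and Wren are adjacent, merging them into one block gives 2·(8)! = 80640 arrangements.
So 362880 − 80640 = 282240 arrangements keep them apart.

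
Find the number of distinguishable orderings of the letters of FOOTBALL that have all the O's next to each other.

Treat the 2 copies of O as a single block. The multiset to arrange is then {OO, A, B, F, L, L, T}, 7 items in all.
That gives (7)!/(2!) = 2520 arrangements.

2520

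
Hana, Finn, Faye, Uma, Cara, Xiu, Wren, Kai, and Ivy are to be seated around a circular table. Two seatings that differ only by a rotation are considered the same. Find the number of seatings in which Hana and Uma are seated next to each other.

10080

Glue Hana and Uma into a block (2 internal orders). Seating 8 units around a circle gives (7)! arrangements.
So 2 × (7)! = 2 × 5040 = 10080.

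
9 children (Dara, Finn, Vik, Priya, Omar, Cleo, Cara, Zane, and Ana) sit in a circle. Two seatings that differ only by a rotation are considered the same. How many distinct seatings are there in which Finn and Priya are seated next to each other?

10080

Treat {Finn, Priya} as one unit (2 internal orders) and seat the resulting 8 units around the table: (7)! circular arrangements.
So 2 × (7)! = 2 × 5040 = 10080.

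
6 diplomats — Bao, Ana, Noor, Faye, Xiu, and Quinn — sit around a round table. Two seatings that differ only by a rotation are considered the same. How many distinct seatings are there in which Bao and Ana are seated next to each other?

48

Glue Bao and Ana into a block (2 internal orders). Seating 5 units around a circle gives (4)! arrangements.
So 2 × (4)! = 2 × 24 = 48.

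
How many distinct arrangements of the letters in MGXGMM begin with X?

10

Fix X in the first position and arrange the remaining 5 letters.
Those 5 letters have G appearing twice and M appearing 3 times, giving (5)!/(3!·2!) = 10.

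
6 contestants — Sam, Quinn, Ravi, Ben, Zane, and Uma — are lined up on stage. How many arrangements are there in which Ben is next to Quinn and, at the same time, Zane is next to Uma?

Treat {Ben,Quinn} as one block (2 orders) and {Zane,Uma} as another (2 orders).
That leaves 4 units to arrange: 2 × 2 × 4! = 4 × 24 = 96.

96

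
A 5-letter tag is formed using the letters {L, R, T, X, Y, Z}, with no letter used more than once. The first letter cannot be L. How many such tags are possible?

600

The first letter has 6−1 = 5 choices (anything except L).
The remaining 4 letters are filled from the other 5 symbols without repetition: 5 × 4 × 3 × 2 = 120.
Total: 5 × 120 = 600.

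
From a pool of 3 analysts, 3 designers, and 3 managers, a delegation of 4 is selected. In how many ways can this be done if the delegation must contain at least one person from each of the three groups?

Unrestricted: C(9,4) = 126 ways to pick any 4 of the 9.
Subtract selections that omit an entire group: no analysts → C(6,4) = 15; no designers → C(6,4) = 15; no managers → C(6,4) = 15.
Add back selections omitting two groups (i.e. drawn from a single group): C(3,4) + C(3,4) + C(3,4) = 0.
By inclusion–exclusion: 126 − 45 + 0 = 81.

81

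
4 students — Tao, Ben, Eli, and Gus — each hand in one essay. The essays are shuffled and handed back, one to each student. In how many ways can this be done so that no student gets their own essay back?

Count assignments avoiding every fixed point. For any j of the 4 students fixed to their own essay, the other 4−j can be arranged in (4−j)! ways.
By inclusion–exclusion this is Σ_{j=0}^{4} (−1)^j C(4,j)·(4−j)!.
Computing: 24 − 24 + 12 − 4 + 1 = 9.

9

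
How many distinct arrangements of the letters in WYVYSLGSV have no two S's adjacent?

35280

Total arrangements of WYVYSLGSV: 9!/(2!·2!·2!) = 45360.
If the two S's are adjacent, glue them into one block, leaving 8 items to arrange: (8)!/(2!·2!) = 10080 ways.
Hence 45360 − 10080 = 35280.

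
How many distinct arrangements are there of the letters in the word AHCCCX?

The 6 letters of AHCCCX have repeats: C appearing 3 times.
So there are 6! / (3!) = 120 distinguishable arrangements.

120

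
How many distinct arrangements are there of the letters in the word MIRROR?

MIRROR has 6 letters with R appearing 3 times.
Dividing 6! = 720 by 3! = 6 for the repeated letters gives 120.

120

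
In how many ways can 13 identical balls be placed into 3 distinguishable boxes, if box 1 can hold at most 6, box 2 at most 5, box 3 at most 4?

6

Ignoring the caps, the number of non-negative solutions to x_1+…+x_3 = 13 is C(15,2) = 105.
Subtract solutions that violate a single cap (substitute x_i' = x_i − (cap_i+1)): x_1 ≥ 7 gives C(8,2) = 28; x_2 ≥ 6 gives C(9,2) = 36; x_3 ≥ 5 gives C(10,2) = 45. Together 109.
Add back pairs where two caps are both exceeded: 1 + 3 + 6 = 10.
By inclusion–exclusion the count is 105 − 109 + 10 = 6.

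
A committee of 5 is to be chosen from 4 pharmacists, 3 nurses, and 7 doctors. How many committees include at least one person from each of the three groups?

1288

With no constraint there are C(14,5) = 2002 possible selections.
Selections missing a whole group: no pharmacists → C(10,5) = 252; no nurses → C(11,5) = 462; no doctors → C(7,5) = 21.
Add back selections omitting two groups (i.e. drawn from a single group): C(4,5) + C(3,5) + C(7,5) = 21.
By inclusion–exclusion: 2002 − 735 + 21 = 1288.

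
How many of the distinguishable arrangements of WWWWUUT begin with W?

60

Fix W in the first position and arrange the remaining 6 letters.
Those 6 letters have U appearing twice and W appearing 3 times, giving (6)!/(3!·2!) = 60.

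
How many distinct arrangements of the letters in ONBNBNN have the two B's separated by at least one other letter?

75

Total arrangements of ONBNBNN: 7!/(4!·2!) = 105.
If the two B's are adjacent, glue them into one block, leaving 6 items to arrange: (6)!/(4!) = 30 ways.
Subtracting, 105 − 30 = 75 arrangements keep the B's apart.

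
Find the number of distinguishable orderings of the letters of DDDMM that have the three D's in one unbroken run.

Treat the 3 copies of D as a single block. The multiset to arrange is then {DDD, M, M}, 3 items in all.
That gives (3)!/(2!) = 3 arrangements.

3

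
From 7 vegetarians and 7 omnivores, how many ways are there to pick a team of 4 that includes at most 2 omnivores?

721

Split by how many omnivores are chosen (0 through 2).
Sum: C(7,0)·C(7,4) + C(7,1)·C(7,3) + C(7,2)·C(7,2) = 35 + 245 + 441 = 721.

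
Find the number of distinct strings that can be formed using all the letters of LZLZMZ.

The 6 letters of LZLZMZ have repeats: L appearing twice and Z appearing 3 times.
So there are 6! / (3!·2!) = 60 distinguishable arrangements.

60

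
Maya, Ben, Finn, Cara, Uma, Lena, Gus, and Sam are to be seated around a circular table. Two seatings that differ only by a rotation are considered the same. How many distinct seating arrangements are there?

5040

Seat Maya anywhere (absorbing the rotational symmetry), then permute the other 7: (7)! = 5040.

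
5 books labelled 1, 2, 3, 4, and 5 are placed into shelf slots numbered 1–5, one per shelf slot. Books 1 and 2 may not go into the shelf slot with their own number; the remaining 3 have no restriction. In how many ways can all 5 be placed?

78

Let Aᵢ (for i ∈ {1, 2}) be the placements that put book i in its forbidden shelf slot. Any j of these fix j positions, leaving (5−j)! ways to fill the rest, and there are C(2,j) ways to pick which j.
By inclusion–exclusion, the number of valid placements is Σ_{j=0}^{2} (−1)^j C(2,j)·(5−j)!.
Computing: 120 − 48 + 6 = 78.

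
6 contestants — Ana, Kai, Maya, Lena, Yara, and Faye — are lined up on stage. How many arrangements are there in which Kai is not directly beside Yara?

480

Of the 6! = 720 arrangements, those with Kai and Yara adjacent number 2 × 5! = 240 (treat the pair as a block with 2 internal orders).
Complementary counting: 720 − 240 = 480.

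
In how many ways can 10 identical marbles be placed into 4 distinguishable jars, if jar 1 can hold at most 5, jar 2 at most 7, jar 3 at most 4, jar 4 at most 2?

By stars and bars, unrestricted non-negative solutions to x_1+…+x_4 = 10 number C(10+3,3) = 286.
Subtract solutions that violate a single cap (substitute x_i' = x_i − (cap_i+1)): x_1 ≥ 6 gives C(7,3) = 35; x_2 ≥ 8 gives C(5,3) = 10; x_3 ≥ 5 gives C(8,3) = 56; x_4 ≥ 3 gives C(10,3) = 120. Together 221.
Add back pairs where two caps are both exceeded: 0 + 0 + 4 + 0 + 0 + 10 = 14.
By inclusion–exclusion the count is 286 − 221 + 14 = 79.

79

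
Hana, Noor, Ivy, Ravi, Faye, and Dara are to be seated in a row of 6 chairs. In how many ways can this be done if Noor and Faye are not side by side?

There are 6! = 720 arrangements in all. If Noor and Faye are adjacent, merging them into one block gives 2·(5)! = 240 arrangements.
So 720 − 240 = 480 arrangements keep them apart.

480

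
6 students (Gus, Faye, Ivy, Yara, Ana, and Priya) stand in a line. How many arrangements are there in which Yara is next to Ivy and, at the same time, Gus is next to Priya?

Treat {Yara,Ivy} as one block (2 orders) and {Gus,Priya} as another (2 orders).
That leaves 4 units to arrange: 2 × 2 × 4! = 4 × 24 = 96.

96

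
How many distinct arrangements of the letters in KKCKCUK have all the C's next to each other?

30

Treat the 2 copies of C as a single block. The multiset to arrange is then {CC, K, K, K, K, U}, 6 items in all.
That gives (6)!/(4!) = 30 arrangements.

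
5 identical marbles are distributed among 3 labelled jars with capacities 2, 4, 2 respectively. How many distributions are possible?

By stars and bars, unrestricted non-negative solutions to x_1+…+x_3 = 5 number C(5+2,2) = 21.
Subtract solutions that violate a single cap (substitute x_i' = x_i − (cap_i+1)): x_1 ≥ 3 gives C(4,2) = 6; x_2 ≥ 5 gives C(2,2) = 1; x_3 ≥ 3 gives C(4,2) = 6. Together 13.
No two caps can be exceeded simultaneously, so the pair terms are all 0.
By inclusion–exclusion the count is 21 − 13 + 0 = 8.

8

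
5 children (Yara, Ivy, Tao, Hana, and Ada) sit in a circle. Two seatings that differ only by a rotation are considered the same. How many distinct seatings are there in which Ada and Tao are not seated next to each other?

12

All circular seatings of 5 people number (4)! = 24.
Seatings with Ada beside Tao: treat them as a block with 2 internal orders, giving 2 × (3)! = 12.
Subtracting, 24 − 12 = 12.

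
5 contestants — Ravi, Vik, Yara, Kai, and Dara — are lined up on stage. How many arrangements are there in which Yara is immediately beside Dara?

48

Treat {Yara, Dara} as a single unit. There are 4 units to order, and the pair itself can be ordered 2 ways.
So the count is 2·(4)! = 48.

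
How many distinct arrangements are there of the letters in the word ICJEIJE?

630

ICJEIJE has 7 letters with E appearing twice, I appearing twice, and J appearing twice.
Dividing 7! = 5040 by 2!·2!·2! = 8 for the repeated letters gives 630.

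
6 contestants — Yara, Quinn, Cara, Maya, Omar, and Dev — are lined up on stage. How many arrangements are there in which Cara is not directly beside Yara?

There are 6! = 720 arrangements in all. If Cara and Yara are adjacent, merging them into one block gives 2·(5)! = 240 arrangements.
So 720 − 240 = 480 arrangements keep them apart.

480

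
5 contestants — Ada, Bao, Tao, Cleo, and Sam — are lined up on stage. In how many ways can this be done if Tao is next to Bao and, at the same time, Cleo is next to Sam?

24

Treat {Tao,Bao} as one block (2 orders) and {Cleo,Sam} as another (2 orders).
That leaves 3 units to arrange: 2 × 2 × 3! = 4 × 6 = 24.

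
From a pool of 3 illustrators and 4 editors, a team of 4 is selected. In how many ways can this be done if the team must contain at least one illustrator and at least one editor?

With no constraint there are C(7,4) = 35 possible selections.
Selections missing a whole group: no illustrators → C(4,4) = 1; no editors → C(3,4) = 0.
Both groups omitted at once is impossible, so 35 − 1 = 34.

34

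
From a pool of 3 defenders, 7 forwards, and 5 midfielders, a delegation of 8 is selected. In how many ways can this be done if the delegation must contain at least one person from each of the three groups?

Unrestricted: C(15,8) = 6435 ways to pick any 8 of the 15.
Selections missing a whole group: no defenders → C(12,8) = 495; no forwards → C(8,8) = 1; no midfielders → C(10,8) = 45.
Add back selections omitting two groups (i.e. drawn from a single group): C(3,8) + C(7,8) + C(5,8) = 0.
By inclusion–exclusion: 6435 − 541 + 0 = 5894.

5894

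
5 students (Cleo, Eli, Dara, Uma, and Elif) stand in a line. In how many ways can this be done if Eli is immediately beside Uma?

48

Glue Eli and Uma into one block (2 internal orders), leaving 4 units to arrange in a row.
That gives 2 × 4! = 2 × 24 = 48.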